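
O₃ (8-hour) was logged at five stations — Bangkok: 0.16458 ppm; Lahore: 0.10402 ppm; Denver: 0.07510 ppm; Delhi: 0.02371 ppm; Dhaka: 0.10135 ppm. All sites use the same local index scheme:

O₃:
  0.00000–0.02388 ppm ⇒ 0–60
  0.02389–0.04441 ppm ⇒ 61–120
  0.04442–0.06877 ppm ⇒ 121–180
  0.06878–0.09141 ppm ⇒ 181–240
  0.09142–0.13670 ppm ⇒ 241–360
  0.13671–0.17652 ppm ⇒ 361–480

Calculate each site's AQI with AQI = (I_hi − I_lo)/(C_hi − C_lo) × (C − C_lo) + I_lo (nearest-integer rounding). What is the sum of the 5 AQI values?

1242

Bangkok 0.16458: bracket 0.13671–0.17652 → index 361–480; slope 119/0.03981, offset 0.02787.
AQI = 361 + 119/0.03981·0.02787 ≈ 444.31 ⇒ 444.
Lahore 0.10402: bracket 0.09142–0.13670 → index 241–360; slope 119/0.04528, offset 0.01260.
AQI = 241 + 119/0.04528·0.01260 ≈ 274.11 ⇒ 274.
Denver 0.07510: bracket 0.06878–0.09141 → index 181–240; slope 59/0.02263, offset 0.00632.
AQI = 181 + 59/0.02263·0.00632 ≈ 197.48 ⇒ 197.
Delhi: 0.02371 ∈ [0.00000, 0.02388] ↔ index [0, 60].
0 + (0.02371−0.00000)·(60−0)/(0.02388−0.00000) = 0 + 0.02371·60/0.02388 ≈ 59.57, so AQI = 60.
Dhaka: 0.10135 ∈ [0.09142, 0.13670] ↔ index [241, 360].
241 + (0.10135−0.09142)·(360−241)/(0.13670−0.09142) = 241 + 0.00993·119/0.04528 ≈ 267.10, so AQI = 267.
AQIs: Bangkok=444, Lahore=274, Denver=197, Delhi=60, Dhaka=267. Sum = 444 + 274 + 197 + 60 + 267 = 1242.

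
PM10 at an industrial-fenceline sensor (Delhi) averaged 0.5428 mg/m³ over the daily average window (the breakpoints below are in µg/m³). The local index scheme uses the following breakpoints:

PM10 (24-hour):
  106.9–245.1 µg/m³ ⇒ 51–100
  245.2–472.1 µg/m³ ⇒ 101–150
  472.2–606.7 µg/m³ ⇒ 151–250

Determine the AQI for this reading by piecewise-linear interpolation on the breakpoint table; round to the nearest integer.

Convert: 0.5428 mg/m³ = 542.8 µg/m³.
PM10: 542.8 lies in 472.2–606.7, so I_lo=151, I_hi=250, C_lo=472.2, C_hi=606.7.
(250−151)/(606.7−472.2) × (542.8−472.2) + 151 = 99/134.5 × 70.6 + 151 ≈ 202.97 → 203.

203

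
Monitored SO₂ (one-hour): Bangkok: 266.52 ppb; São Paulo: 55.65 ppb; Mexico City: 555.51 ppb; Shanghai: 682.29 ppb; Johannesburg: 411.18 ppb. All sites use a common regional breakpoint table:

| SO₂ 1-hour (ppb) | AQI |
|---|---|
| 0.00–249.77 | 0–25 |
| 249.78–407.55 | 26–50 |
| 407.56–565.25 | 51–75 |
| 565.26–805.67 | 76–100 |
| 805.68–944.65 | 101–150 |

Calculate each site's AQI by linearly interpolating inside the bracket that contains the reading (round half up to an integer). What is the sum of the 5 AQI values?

Bangkok 266.52: bracket 249.78–407.55 → index 26–50; slope 24/157.77, offset 16.74.
AQI = 26 + 24/157.77·16.74 ≈ 28.55 ⇒ 29.
São Paulo: row 0.00–249.77 (AQI 0–25). (25−0)·(55.65−0.00)/(249.77−0.00) + 0 = 25·55.65/249.77 + 0 ≈ 5.57 → 6.
Mexico City 555.51: bracket 407.56–565.25 → index 51–75; slope 24/157.69, offset 147.95.
AQI = 51 + 24/157.69·147.95 ≈ 73.52 ⇒ 74.
Shanghai: 682.29 lies in 565.26–805.67, so I_lo=76, I_hi=100, C_lo=565.26, C_hi=805.67.
(100−76)/(805.67−565.26) × (682.29−565.26) + 76 = 24/240.41 × 117.03 + 76 ≈ 87.68 → 88.
Johannesburg 411.18: bracket 407.56–565.25 → index 51–75; slope 24/157.69, offset 3.62.
AQI = 51 + 24/157.69·3.62 ≈ 51.55 ⇒ 52.
AQIs: Bangkok=29, São Paulo=6, Mexico City=74, Shanghai=88, Johannesburg=52. Sum = 29 + 6 + 74 + 88 + 52 = 249.

249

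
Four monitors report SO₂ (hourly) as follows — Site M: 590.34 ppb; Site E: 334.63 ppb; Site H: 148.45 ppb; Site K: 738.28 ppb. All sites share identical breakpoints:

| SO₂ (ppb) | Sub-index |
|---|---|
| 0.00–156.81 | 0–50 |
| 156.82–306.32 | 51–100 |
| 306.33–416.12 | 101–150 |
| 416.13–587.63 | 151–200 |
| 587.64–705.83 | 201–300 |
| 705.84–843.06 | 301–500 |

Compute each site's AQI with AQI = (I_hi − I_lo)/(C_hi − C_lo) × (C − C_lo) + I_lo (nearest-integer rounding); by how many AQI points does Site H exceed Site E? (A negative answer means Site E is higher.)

Site M: row 587.64–705.83 (AQI 201–300). (300−201)·(590.34−587.64)/(705.83−587.64) + 201 = 99·2.70/118.19 + 201 ≈ 203.26 → 203.
Site E: 334.63 ∈ [306.33, 416.12] ↔ index [101, 150].
101 + (334.63−306.33)·(150−101)/(416.12−306.33) = 101 + 28.30·49/109.79 ≈ 113.63, so AQI = 114.
Site H: 148.45 ∈ [0.00, 156.81] ↔ index [0, 50].
0 + (148.45−0.00)·(50−0)/(156.81−0.00) = 0 + 148.45·50/156.81 ≈ 47.33, so AQI = 47.
Site K: 738.28 lies in 705.84–843.06, so I_lo=301, I_hi=500, C_lo=705.84, C_hi=843.06.
(500−301)/(843.06−705.84) × (738.28−705.84) + 301 = 199/137.22 × 32.44 + 301 ≈ 348.05 → 348.
AQIs: Site M=203, Site E=114, Site H=47, Site K=348. Site H (47) − Site E (114) = -67.

-67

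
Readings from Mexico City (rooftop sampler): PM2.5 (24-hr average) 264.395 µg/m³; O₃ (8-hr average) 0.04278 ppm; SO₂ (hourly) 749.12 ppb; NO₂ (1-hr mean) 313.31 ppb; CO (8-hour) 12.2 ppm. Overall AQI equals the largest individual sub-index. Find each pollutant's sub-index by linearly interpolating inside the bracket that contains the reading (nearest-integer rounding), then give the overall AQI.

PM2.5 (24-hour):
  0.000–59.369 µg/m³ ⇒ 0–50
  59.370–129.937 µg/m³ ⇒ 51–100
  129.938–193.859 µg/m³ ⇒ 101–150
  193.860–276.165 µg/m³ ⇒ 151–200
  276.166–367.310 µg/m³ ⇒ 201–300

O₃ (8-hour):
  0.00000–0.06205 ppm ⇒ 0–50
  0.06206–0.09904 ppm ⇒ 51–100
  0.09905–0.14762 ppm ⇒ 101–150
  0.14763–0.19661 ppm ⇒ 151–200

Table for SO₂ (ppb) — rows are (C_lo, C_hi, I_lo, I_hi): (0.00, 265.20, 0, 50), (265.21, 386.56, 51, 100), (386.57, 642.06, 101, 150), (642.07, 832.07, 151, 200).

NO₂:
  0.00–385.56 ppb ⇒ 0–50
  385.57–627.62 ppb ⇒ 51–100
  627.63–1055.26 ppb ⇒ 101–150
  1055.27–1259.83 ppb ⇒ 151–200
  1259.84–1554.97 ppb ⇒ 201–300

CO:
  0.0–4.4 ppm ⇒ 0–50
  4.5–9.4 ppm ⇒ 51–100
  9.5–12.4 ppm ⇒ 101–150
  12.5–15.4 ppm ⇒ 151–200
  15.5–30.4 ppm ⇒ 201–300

PM2.5: row 193.860–276.165 (AQI 151–200). (200−151)·(264.395−193.860)/(276.165−193.860) + 151 = 49·70.535/82.305 + 151 ≈ 192.99 → 193.
O₃: row 0.00000–0.06205 (AQI 0–50). (50−0)·(0.04278−0.00000)/(0.06205−0.00000) + 0 = 50·0.04278/0.06205 + 0 ≈ 34.47 → 34.
SO₂: 749.12 ∈ [642.07, 832.07] ↔ index [151, 200].
151 + (749.12−642.07)·(200−151)/(832.07−642.07) = 151 + 107.05·49/190.00 ≈ 178.61, so AQI = 179.
NO₂ 313.31: bracket 0.00–385.56 → index 0–50; slope 50/385.56, offset 313.31.
AQI = 0 + 50/385.56·313.31 ≈ 40.63 ⇒ 41.
CO 12.2: bracket 9.5–12.4 → index 101–150; slope 49/2.9, offset 2.7.
AQI = 101 + 49/2.9·2.7 ≈ 146.62 ⇒ 147.
Sub-indices: PM2.5→193, O₃→34, SO₂→179, NO₂→41, CO→147. Overall AQI = max = 193; dominant pollutant is PM2.5.

193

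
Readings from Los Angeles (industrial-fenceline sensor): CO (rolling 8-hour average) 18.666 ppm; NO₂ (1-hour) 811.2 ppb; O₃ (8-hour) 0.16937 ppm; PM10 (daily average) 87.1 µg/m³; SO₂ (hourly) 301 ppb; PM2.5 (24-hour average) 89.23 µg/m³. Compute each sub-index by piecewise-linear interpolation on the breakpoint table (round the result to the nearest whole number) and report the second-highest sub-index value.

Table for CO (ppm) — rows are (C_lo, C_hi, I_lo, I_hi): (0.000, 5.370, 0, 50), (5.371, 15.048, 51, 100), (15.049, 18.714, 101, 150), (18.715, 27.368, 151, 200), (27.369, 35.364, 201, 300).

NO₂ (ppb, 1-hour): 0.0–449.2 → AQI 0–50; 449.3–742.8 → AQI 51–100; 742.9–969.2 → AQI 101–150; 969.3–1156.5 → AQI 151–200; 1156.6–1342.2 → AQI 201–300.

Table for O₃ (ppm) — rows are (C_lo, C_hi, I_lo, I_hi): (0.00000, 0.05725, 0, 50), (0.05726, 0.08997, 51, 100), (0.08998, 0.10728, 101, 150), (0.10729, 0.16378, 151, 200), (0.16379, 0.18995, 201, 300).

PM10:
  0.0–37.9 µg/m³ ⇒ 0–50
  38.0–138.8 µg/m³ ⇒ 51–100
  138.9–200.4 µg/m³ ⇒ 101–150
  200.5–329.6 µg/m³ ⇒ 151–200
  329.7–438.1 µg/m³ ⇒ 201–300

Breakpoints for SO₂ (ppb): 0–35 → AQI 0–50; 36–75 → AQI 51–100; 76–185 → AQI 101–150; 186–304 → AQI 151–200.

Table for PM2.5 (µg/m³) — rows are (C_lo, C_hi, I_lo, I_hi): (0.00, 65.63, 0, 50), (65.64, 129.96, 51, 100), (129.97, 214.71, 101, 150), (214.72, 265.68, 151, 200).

199

CO: row 15.049–18.714 (AQI 101–150). (150−101)·(18.666−15.049)/(18.714−15.049) + 101 = 49·3.617/3.665 + 101 ≈ 149.36 → 149.
NO₂: 811.2 lies in 742.9–969.2, so I_lo=101, I_hi=150, C_lo=742.9, C_hi=969.2.
(150−101)/(969.2−742.9) × (811.2−742.9) + 101 = 49/226.3 × 68.3 + 101 ≈ 115.79 → 116.
O₃: 0.16937 lies in 0.16379–0.18995, so I_lo=201, I_hi=300, C_lo=0.16379, C_hi=0.18995.
(300−201)/(0.18995−0.16379) × (0.16937−0.16379) + 201 = 99/0.02616 × 0.00558 + 201 ≈ 222.12 → 222.
PM10: 87.1 lies in 38.0–138.8, so I_lo=51, I_hi=100, C_lo=38.0, C_hi=138.8.
(100−51)/(138.8−38.0) × (87.1−38.0) + 51 = 49/100.8 × 49.1 + 51 ≈ 74.87 → 75.
SO₂: 301 lies in 186–304, so I_lo=151, I_hi=200, C_lo=186, C_hi=304.
(200−151)/(304−186) × (301−186) + 151 = 49/118 × 115 + 151 ≈ 198.75 → 199.
PM2.5: 89.23 ∈ [65.64, 129.96] ↔ index [51, 100].
51 + (89.23−65.64)·(100−51)/(129.96−65.64) = 51 + 23.59·49/64.32 ≈ 68.97, so AQI = 69.
Sub-indices: CO→149, NO₂→116, O₃→222, PM10→75, SO₂→199, PM2.5→69. Ranked high→low: 222, 199, 149, 116, 75, 69. Second-highest sub-index = 199.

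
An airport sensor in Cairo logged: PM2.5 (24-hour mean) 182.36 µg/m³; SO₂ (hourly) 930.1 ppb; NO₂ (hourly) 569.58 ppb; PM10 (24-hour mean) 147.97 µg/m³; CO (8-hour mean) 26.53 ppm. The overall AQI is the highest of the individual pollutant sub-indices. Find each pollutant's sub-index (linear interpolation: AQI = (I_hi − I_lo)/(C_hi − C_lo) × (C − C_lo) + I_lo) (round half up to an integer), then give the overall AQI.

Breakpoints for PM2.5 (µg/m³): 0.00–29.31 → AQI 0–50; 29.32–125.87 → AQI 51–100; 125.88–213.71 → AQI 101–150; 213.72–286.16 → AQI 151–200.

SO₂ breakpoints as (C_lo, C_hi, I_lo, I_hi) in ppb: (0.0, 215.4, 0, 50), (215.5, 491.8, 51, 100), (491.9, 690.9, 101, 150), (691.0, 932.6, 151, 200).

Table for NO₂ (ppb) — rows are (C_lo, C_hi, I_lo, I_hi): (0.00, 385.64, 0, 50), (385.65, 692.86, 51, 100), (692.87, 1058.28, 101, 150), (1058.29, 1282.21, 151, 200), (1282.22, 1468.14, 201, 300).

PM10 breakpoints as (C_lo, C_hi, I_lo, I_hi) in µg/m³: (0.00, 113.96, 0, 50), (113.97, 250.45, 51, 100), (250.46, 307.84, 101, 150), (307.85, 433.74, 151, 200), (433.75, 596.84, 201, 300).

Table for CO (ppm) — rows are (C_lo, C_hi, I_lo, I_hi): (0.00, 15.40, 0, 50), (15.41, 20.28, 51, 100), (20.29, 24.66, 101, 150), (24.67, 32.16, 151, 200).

199

PM2.5: 182.36 ∈ [125.88, 213.71] ↔ index [101, 150].
101 + (182.36−125.88)·(150−101)/(213.71−125.88) = 101 + 56.48·49/87.83 ≈ 132.51, so AQI = 133.
SO₂: row 691.0–932.6 (AQI 151–200). (200−151)·(930.1−691.0)/(932.6−691.0) + 151 = 49·239.1/241.6 + 151 ≈ 199.49 → 199.
NO₂: row 385.65–692.86 (AQI 51–100). (100−51)·(569.58−385.65)/(692.86−385.65) + 51 = 49·183.93/307.21 + 51 ≈ 80.34 → 80.
PM10: row 113.97–250.45 (AQI 51–100). (100−51)·(147.97−113.97)/(250.45−113.97) + 51 = 49·34.00/136.48 + 51 ≈ 63.21 → 63.
CO 26.53: bracket 24.67–32.16 → index 151–200; slope 49/7.49, offset 1.86.
AQI = 151 + 49/7.49·1.86 ≈ 163.17 ⇒ 163.
Sub-indices: PM2.5→133, SO₂→199, NO₂→80, PM10→63, CO→163. Overall AQI = max = 199; dominant pollutant is SO₂.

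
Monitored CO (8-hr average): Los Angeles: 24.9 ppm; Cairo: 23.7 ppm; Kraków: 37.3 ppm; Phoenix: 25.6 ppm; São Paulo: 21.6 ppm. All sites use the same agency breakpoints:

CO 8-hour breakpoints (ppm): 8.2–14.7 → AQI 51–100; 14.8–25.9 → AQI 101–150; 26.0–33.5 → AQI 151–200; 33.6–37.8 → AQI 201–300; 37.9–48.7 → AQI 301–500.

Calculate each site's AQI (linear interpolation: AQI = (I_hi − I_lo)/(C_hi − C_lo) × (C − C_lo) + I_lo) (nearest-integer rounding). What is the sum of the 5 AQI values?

Los Angeles: 24.9 lies in 14.8–25.9, so I_lo=101, I_hi=150, C_lo=14.8, C_hi=25.9.
(150−101)/(25.9−14.8) × (24.9−14.8) + 101 = 49/11.1 × 10.1 + 101 ≈ 145.59 → 146.
Cairo: 23.7 ∈ [14.8, 25.9] ↔ index [101, 150].
101 + (23.7−14.8)·(150−101)/(25.9−14.8) = 101 + 8.9·49/11.1 ≈ 140.29, so AQI = 140.
Kraków: 37.3 lies in 33.6–37.8, so I_lo=201, I_hi=300, C_lo=33.6, C_hi=37.8.
(300−201)/(37.8−33.6) × (37.3−33.6) + 201 = 99/4.2 × 3.7 + 201 ≈ 288.21 → 288.
Phoenix: 25.6 lies in 14.8–25.9, so I_lo=101, I_hi=150, C_lo=14.8, C_hi=25.9.
(150−101)/(25.9−14.8) × (25.6−14.8) + 101 = 49/11.1 × 10.8 + 101 ≈ 148.68 → 149.
São Paulo: 21.6 ∈ [14.8, 25.9] ↔ index [101, 150].
101 + (21.6−14.8)·(150−101)/(25.9−14.8) = 101 + 6.8·49/11.1 ≈ 131.02, so AQI = 131.
AQIs: Los Angeles=146, Cairo=140, Kraków=288, Phoenix=149, São Paulo=131. Sum = 146 + 140 + 288 + 149 + 131 = 854.

854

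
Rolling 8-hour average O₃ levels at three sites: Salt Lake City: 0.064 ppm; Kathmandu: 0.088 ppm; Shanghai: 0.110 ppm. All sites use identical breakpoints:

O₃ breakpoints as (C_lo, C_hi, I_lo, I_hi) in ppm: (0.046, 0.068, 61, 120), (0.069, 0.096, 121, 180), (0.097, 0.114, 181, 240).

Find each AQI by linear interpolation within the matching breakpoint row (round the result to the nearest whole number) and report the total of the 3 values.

498

Salt Lake City: 0.064 lies in 0.046–0.068, so I_lo=61, I_hi=120, C_lo=0.046, C_hi=0.068.
(120−61)/(0.068−0.046) × (0.064−0.046) + 61 = 59/0.022 × 0.018 + 61 ≈ 109.27 → 109.
Kathmandu 0.088: bracket 0.069–0.096 → index 121–180; slope 59/0.027, offset 0.019.
AQI = 121 + 59/0.027·0.019 ≈ 162.52 ⇒ 163.
Shanghai: row 0.097–0.114 (AQI 181–240). (240−181)·(0.110−0.097)/(0.114−0.097) + 181 = 59·0.013/0.017 + 181 ≈ 226.12 → 226.
AQIs: Salt Lake City=109, Kathmandu=163, Shanghai=226. Sum = 109 + 163 + 226 = 498.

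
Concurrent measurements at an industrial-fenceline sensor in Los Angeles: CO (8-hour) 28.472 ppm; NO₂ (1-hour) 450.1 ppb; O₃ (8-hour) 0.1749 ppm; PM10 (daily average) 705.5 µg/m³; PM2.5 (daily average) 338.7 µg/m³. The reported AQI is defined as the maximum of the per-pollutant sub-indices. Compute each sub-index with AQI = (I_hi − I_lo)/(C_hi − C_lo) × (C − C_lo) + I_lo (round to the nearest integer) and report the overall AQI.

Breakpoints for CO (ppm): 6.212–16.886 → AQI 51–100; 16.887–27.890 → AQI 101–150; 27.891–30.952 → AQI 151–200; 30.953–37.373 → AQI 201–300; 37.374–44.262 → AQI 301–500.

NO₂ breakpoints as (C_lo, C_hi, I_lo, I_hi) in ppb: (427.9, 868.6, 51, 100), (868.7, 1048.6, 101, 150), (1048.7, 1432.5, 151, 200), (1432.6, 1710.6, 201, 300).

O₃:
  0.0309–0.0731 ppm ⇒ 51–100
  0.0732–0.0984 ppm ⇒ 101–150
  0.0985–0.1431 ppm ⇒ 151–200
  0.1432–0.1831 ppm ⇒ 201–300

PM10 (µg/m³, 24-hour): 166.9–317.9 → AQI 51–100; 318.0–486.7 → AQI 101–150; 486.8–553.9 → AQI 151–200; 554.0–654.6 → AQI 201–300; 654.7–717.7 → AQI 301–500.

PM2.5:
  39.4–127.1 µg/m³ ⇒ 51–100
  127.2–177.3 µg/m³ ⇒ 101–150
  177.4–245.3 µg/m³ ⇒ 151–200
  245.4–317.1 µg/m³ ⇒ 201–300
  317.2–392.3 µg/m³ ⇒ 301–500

CO: 28.472 ∈ [27.891, 30.952] ↔ index [151, 200].
151 + (28.472−27.891)·(200−151)/(30.952−27.891) = 151 + 0.581·49/3.061 ≈ 160.30, so AQI = 160.
NO₂: row 427.9–868.6 (AQI 51–100). (100−51)·(450.1−427.9)/(868.6−427.9) + 51 = 49·22.2/440.7 + 51 ≈ 53.47 → 53.
O₃ 0.1749: bracket 0.1432–0.1831 → index 201–300; slope 99/0.0399, offset 0.0317.
AQI = 201 + 99/0.0399·0.0317 ≈ 279.65 ⇒ 280.
PM10: 705.5 ∈ [654.7, 717.7] ↔ index [301, 500].
301 + (705.5−654.7)·(500−301)/(717.7−654.7) = 301 + 50.8·199/63.0 ≈ 461.46, so AQI = 461.
PM2.5: 338.7 lies in 317.2–392.3, so I_lo=301, I_hi=500, C_lo=317.2, C_hi=392.3.
(500−301)/(392.3−317.2) × (338.7−317.2) + 301 = 199/75.1 × 21.5 + 301 ≈ 357.97 → 358.
Sub-indices: CO→160, NO₂→53, O₃→280, PM10→461, PM2.5→358. Overall AQI = max = 461; dominant pollutant is PM10.
AQI 461: Hazardous.

461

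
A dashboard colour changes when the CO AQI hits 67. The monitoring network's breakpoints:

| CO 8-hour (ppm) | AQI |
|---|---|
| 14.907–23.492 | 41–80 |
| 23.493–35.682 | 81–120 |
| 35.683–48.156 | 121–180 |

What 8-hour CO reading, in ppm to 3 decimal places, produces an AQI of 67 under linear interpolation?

20.630

AQI 67 lies in the 41–80 band, which corresponds to 14.907–23.492 ppm.
C = 14.907 + (67−41)×(23.492−14.907)/(80−41) = 14.907 + 26×8.585/39 ≈ 20.63033 ppm → 20.630 ppm to 3 dp.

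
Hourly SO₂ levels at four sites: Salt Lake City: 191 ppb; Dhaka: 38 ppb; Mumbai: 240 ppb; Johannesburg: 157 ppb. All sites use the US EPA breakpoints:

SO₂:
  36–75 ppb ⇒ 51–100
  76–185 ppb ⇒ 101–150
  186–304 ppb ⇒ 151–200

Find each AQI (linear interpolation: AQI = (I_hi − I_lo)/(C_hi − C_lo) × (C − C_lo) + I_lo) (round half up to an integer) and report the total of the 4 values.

Salt Lake City: row 186–304 (AQI 151–200). (200−151)·(191−186)/(304−186) + 151 = 49·5/118 + 151 ≈ 153.08 → 153.
Dhaka: 38 ∈ [36, 75] ↔ index [51, 100].
51 + (38−36)·(100−51)/(75−36) = 51 + 2·49/39 ≈ 53.51, so AQI = 54.
Mumbai: 240 ∈ [186, 304] ↔ index [151, 200].
151 + (240−186)·(200−151)/(304−186) = 151 + 54·49/118 ≈ 173.42, so AQI = 173.
Johannesburg: 157 lies in 76–185, so I_lo=101, I_hi=150, C_lo=76, C_hi=185.
(150−101)/(185−76) × (157−76) + 101 = 49/109 × 81 + 101 ≈ 137.41 → 137.
AQIs: Salt Lake City=153, Dhaka=54, Mumbai=173, Johannesburg=137. Sum = 153 + 54 + 173 + 137 = 517.

517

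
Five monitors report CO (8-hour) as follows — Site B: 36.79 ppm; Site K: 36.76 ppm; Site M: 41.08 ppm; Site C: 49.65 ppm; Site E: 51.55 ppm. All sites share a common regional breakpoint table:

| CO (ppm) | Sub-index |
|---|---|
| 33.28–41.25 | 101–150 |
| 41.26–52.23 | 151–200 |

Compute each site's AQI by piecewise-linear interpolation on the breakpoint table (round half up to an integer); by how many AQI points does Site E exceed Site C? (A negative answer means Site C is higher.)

Site B 36.79: bracket 33.28–41.25 → index 101–150; slope 49/7.97, offset 3.51.
AQI = 101 + 49/7.97·3.51 ≈ 122.58 ⇒ 123.
Site K 36.76: bracket 33.28–41.25 → index 101–150; slope 49/7.97, offset 3.48.
AQI = 101 + 49/7.97·3.48 ≈ 122.40 ⇒ 122.
Site M 41.08: bracket 33.28–41.25 → index 101–150; slope 49/7.97, offset 7.80.
AQI = 101 + 49/7.97·7.80 ≈ 148.95 ⇒ 149.
Site C: 49.65 ∈ [41.26, 52.23] ↔ index [151, 200].
151 + (49.65−41.26)·(200−151)/(52.23−41.26) = 151 + 8.39·49/10.97 ≈ 188.48, so AQI = 188.
Site E 51.55: bracket 41.26–52.23 → index 151–200; slope 49/10.97, offset 10.29.
AQI = 151 + 49/10.97·10.29 ≈ 196.96 ⇒ 197.
AQIs: Site B=123, Site K=122, Site M=149, Site C=188, Site E=197. Site E (197) − Site C (188) = 9.

9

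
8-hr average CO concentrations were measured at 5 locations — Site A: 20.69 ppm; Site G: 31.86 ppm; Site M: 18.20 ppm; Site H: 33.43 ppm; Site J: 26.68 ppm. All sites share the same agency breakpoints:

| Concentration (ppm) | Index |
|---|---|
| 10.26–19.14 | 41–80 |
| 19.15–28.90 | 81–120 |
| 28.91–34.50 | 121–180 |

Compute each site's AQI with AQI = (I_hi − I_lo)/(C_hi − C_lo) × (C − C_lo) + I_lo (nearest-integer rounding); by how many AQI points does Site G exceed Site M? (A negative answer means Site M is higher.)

76

Site A: 20.69 lies in 19.15–28.90, so I_lo=81, I_hi=120, C_lo=19.15, C_hi=28.90.
(120−81)/(28.90−19.15) × (20.69−19.15) + 81 = 39/9.75 × 1.54 + 81 ≈ 87.16 → 87.
Site G: row 28.91–34.50 (AQI 121–180). (180−121)·(31.86−28.91)/(34.50−28.91) + 121 = 59·2.95/5.59 + 121 ≈ 152.14 → 152.
Site M: 18.20 lies in 10.26–19.14, so I_lo=41, I_hi=80, C_lo=10.26, C_hi=19.14.
(80−41)/(19.14−10.26) × (18.20−10.26) + 41 = 39/8.88 × 7.94 + 41 ≈ 75.87 → 76.
Site H 33.43: bracket 28.91–34.50 → index 121–180; slope 59/5.59, offset 4.52.
AQI = 121 + 59/5.59·4.52 ≈ 168.71 ⇒ 169.
Site J: 26.68 lies in 19.15–28.90, so I_lo=81, I_hi=120, C_lo=19.15, C_hi=28.90.
(120−81)/(28.90−19.15) × (26.68−19.15) + 81 = 39/9.75 × 7.53 + 81 ≈ 111.12 → 111.
AQIs: Site A=87, Site G=152, Site M=76, Site H=169, Site J=111. Site G (152) − Site M (76) = 76.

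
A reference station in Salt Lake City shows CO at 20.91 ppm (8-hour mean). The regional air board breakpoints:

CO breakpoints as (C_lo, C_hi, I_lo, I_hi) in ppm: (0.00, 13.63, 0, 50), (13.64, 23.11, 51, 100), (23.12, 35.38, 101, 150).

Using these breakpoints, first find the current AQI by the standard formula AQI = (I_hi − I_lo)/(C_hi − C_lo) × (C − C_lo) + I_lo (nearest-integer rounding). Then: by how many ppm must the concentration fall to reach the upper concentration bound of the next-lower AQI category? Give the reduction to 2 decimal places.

CO: 20.91 ∈ [13.64, 23.11] ↔ index [51, 100].
51 + (20.91−13.64)·(100−51)/(23.11−13.64) = 51 + 7.27·49/9.47 ≈ 88.62, so AQI = 89.
Current AQI 89 is in the Moderate range (51–100). The next-lower category tops out at AQI 50, whose upper concentration bound is 13.63 ppm.
Reduction needed = 20.91 − 13.63 = 7.28 ppm.

7.28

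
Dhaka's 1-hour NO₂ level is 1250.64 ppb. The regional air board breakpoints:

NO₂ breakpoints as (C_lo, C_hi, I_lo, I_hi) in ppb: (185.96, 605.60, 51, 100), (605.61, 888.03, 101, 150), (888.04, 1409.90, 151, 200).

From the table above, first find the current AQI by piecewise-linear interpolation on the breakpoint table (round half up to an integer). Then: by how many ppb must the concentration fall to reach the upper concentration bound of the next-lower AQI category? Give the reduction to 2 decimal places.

362.61

NO₂: row 888.04–1409.90 (AQI 151–200). (200−151)·(1250.64−888.04)/(1409.90−888.04) + 151 = 49·362.60/521.86 + 151 ≈ 185.05 → 185.
Current AQI 185 is in the Unhealthy range (151–200). The next-lower category tops out at AQI 150, whose upper concentration bound is 888.03 ppb.
Reduction needed = 1250.64 − 888.03 = 362.61 ppb.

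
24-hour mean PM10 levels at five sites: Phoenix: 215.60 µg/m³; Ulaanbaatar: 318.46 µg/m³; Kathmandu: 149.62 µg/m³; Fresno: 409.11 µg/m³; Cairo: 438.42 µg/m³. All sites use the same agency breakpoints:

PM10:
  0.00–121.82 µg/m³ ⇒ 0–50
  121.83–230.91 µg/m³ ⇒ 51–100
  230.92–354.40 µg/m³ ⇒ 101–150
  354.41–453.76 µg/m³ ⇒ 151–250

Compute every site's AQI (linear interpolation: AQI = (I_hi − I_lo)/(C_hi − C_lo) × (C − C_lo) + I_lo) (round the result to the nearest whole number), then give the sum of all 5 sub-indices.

Phoenix 215.60: bracket 121.83–230.91 → index 51–100; slope 49/109.08, offset 93.77.
AQI = 51 + 49/109.08·93.77 ≈ 93.12 ⇒ 93.
Ulaanbaatar: row 230.92–354.40 (AQI 101–150). (150−101)·(318.46−230.92)/(354.40−230.92) + 101 = 49·87.54/123.48 + 101 ≈ 135.74 → 136.
Kathmandu: 149.62 ∈ [121.83, 230.91] ↔ index [51, 100].
51 + (149.62−121.83)·(100−51)/(230.91−121.83) = 51 + 27.79·49/109.08 ≈ 63.48, so AQI = 63.
Fresno 409.11: bracket 354.41–453.76 → index 151–250; slope 99/99.35, offset 54.70.
AQI = 151 + 99/99.35·54.70 ≈ 205.51 ⇒ 206.
Cairo: 438.42 ∈ [354.41, 453.76] ↔ index [151, 250].
151 + (438.42−354.41)·(250−151)/(453.76−354.41) = 151 + 84.01·99/99.35 ≈ 234.71, so AQI = 235.
AQIs: Phoenix=93, Ulaanbaatar=136, Kathmandu=63, Fresno=206, Cairo=235. Sum = 93 + 136 + 63 + 206 + 235 = 733.

733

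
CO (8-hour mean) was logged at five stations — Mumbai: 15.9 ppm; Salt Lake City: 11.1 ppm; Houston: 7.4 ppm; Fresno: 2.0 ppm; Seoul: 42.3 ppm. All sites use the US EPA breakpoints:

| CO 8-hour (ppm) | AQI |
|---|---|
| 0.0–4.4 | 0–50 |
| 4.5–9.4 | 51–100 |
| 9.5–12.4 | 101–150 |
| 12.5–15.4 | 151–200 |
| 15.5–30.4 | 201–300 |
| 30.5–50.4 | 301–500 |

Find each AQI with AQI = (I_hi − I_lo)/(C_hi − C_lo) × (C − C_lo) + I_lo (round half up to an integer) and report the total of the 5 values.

854

Mumbai 15.9: bracket 15.5–30.4 → index 201–300; slope 99/14.9, offset 0.4.
AQI = 201 + 99/14.9·0.4 ≈ 203.66 ⇒ 204.
Salt Lake City: 11.1 lies in 9.5–12.4, so I_lo=101, I_hi=150, C_lo=9.5, C_hi=12.4.
(150−101)/(12.4−9.5) × (11.1−9.5) + 101 = 49/2.9 × 1.6 + 101 ≈ 128.03 → 128.
Houston: row 4.5–9.4 (AQI 51–100). (100−51)·(7.4−4.5)/(9.4−4.5) + 51 = 49·2.9/4.9 + 51 ≈ 80.00 → 80.
Fresno 2.0: bracket 0.0–4.4 → index 0–50; slope 50/4.4, offset 2.0.
AQI = 0 + 50/4.4·2.0 ≈ 22.73 ⇒ 23.
Seoul 42.3: bracket 30.5–50.4 → index 301–500; slope 199/19.9, offset 11.8.
AQI = 301 + 199/19.9·11.8 ≈ 419.00 ⇒ 419.
AQIs: Mumbai=204, Salt Lake City=128, Houston=80, Fresno=23, Seoul=419. Sum = 204 + 128 + 80 + 23 + 419 = 854.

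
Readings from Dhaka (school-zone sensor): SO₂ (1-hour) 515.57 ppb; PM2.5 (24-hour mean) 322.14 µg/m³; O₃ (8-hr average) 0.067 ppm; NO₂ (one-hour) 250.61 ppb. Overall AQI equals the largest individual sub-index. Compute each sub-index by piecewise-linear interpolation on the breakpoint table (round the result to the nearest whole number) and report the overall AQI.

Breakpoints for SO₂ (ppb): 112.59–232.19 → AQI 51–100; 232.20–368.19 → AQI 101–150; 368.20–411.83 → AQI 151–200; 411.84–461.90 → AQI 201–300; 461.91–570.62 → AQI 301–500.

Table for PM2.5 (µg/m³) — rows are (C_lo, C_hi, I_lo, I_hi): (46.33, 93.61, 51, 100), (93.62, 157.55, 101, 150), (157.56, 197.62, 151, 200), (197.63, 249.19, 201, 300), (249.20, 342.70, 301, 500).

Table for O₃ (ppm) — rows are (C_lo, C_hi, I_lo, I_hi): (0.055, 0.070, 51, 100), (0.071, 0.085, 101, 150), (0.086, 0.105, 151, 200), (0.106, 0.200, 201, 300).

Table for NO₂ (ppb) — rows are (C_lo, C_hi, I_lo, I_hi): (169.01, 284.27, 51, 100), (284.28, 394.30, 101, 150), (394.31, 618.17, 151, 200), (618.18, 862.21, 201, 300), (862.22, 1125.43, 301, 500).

SO₂: 515.57 ∈ [461.91, 570.62] ↔ index [301, 500].
301 + (515.57−461.91)·(500−301)/(570.62−461.91) = 301 + 53.66·199/108.71 ≈ 399.23, so AQI = 399.
PM2.5: 322.14 ∈ [249.20, 342.70] ↔ index [301, 500].
301 + (322.14−249.20)·(500−301)/(342.70−249.20) = 301 + 72.94·199/93.50 ≈ 456.24, so AQI = 456.
O₃: row 0.055–0.070 (AQI 51–100). (100−51)·(0.067−0.055)/(0.070−0.055) + 51 = 49·0.012/0.015 + 51 ≈ 90.20 → 90.
NO₂: 250.61 lies in 169.01–284.27, so I_lo=51, I_hi=100, C_lo=169.01, C_hi=284.27.
(100−51)/(284.27−169.01) × (250.61−169.01) + 51 = 49/115.26 × 81.60 + 51 ≈ 85.69 → 86.
Sub-indices: SO₂→399, PM2.5→456, O₃→90, NO₂→86. Overall AQI = max = 456; dominant pollutant is PM2.5.

456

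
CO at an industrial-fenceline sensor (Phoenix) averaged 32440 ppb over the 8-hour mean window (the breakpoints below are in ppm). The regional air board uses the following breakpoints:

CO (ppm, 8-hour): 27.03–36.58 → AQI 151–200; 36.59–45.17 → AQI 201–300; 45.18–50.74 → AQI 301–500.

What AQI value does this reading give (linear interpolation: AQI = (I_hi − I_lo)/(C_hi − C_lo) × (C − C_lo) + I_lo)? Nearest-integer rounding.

Convert: 32440 ppb = 32.44 ppm.
CO: row 27.03–36.58 (AQI 151–200). (200−151)·(32.44−27.03)/(36.58−27.03) + 151 = 49·5.41/9.55 + 151 ≈ 178.76 → 179.

179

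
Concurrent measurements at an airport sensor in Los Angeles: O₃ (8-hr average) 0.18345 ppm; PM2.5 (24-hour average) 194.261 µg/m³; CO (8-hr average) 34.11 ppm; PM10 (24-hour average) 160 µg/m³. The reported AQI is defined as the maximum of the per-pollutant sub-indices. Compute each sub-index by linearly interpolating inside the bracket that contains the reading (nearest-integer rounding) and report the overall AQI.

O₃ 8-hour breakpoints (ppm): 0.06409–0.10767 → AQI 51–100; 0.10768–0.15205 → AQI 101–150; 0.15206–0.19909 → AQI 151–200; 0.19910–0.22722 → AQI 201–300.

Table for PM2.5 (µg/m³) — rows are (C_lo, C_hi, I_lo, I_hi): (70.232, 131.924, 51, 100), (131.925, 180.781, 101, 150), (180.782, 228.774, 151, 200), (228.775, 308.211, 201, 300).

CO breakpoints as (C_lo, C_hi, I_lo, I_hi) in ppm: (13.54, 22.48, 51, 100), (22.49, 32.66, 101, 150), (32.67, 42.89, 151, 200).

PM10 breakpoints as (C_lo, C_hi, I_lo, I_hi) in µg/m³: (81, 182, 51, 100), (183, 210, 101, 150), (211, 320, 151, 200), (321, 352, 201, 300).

184

O₃: 0.18345 ∈ [0.15206, 0.19909] ↔ index [151, 200].
151 + (0.18345−0.15206)·(200−151)/(0.19909−0.15206) = 151 + 0.03139·49/0.04703 ≈ 183.70, so AQI = 184.
PM2.5: row 180.782–228.774 (AQI 151–200). (200−151)·(194.261−180.782)/(228.774−180.782) + 151 = 49·13.479/47.992 + 151 ≈ 164.76 → 165.
CO 34.11: bracket 32.67–42.89 → index 151–200; slope 49/10.22, offset 1.44.
AQI = 151 + 49/10.22·1.44 ≈ 157.90 ⇒ 158.
PM10: 160 ∈ [81, 182] ↔ index [51, 100].
51 + (160−81)·(100−51)/(182−81) = 51 + 79·49/101 ≈ 89.33, so AQI = 89.
Sub-indices: O₃→184, PM2.5→165, CO→158, PM10→89. Overall AQI = max = 184; dominant pollutant is O₃.
AQI 184: Unhealthy.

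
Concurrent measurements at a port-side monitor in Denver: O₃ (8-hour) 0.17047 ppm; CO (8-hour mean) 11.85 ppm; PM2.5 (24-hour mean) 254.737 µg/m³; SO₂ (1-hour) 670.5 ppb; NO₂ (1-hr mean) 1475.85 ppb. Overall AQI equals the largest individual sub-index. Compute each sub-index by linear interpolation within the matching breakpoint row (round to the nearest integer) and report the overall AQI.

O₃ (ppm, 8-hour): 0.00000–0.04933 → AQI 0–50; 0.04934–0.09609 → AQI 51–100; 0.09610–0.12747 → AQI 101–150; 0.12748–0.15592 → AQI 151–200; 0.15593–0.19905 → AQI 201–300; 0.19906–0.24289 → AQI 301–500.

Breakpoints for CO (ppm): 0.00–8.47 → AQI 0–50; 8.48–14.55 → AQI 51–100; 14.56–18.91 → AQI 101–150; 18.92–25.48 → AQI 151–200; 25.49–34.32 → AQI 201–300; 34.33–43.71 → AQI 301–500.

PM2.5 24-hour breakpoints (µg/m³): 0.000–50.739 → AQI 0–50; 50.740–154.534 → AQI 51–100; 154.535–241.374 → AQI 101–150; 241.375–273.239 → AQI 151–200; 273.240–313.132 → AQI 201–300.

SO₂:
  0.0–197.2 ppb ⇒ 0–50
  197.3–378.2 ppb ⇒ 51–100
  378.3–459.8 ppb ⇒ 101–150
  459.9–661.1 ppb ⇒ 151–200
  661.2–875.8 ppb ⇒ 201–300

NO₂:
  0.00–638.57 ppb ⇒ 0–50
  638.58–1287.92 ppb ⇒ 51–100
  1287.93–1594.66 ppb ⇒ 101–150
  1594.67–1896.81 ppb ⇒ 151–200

234

O₃: 0.17047 lies in 0.15593–0.19905, so I_lo=201, I_hi=300, C_lo=0.15593, C_hi=0.19905.
(300−201)/(0.19905−0.15593) × (0.17047−0.15593) + 201 = 99/0.04312 × 0.01454 + 201 ≈ 234.38 → 234.
CO: 11.85 ∈ [8.48, 14.55] ↔ index [51, 100].
51 + (11.85−8.48)·(100−51)/(14.55−8.48) = 51 + 3.37·49/6.07 ≈ 78.20, so AQI = 78.
PM2.5: 254.737 lies in 241.375–273.239, so I_lo=151, I_hi=200, C_lo=241.375, C_hi=273.239.
(200−151)/(273.239−241.375) × (254.737−241.375) + 151 = 49/31.864 × 13.362 + 151 ≈ 171.55 → 172.
SO₂: 670.5 lies in 661.2–875.8, so I_lo=201, I_hi=300, C_lo=661.2, C_hi=875.8.
(300−201)/(875.8−661.2) × (670.5−661.2) + 201 = 99/214.6 × 9.3 + 201 ≈ 205.29 → 205.
NO₂ 1475.85: bracket 1287.93–1594.66 → index 101–150; slope 49/306.73, offset 187.92.
AQI = 101 + 49/306.73·187.92 ≈ 131.02 ⇒ 131.
Sub-indices: O₃→234, CO→78, PM2.5→172, SO₂→205, NO₂→131. Overall AQI = max = 234; dominant pollutant is O₃.
AQI 234: Very Unhealthy.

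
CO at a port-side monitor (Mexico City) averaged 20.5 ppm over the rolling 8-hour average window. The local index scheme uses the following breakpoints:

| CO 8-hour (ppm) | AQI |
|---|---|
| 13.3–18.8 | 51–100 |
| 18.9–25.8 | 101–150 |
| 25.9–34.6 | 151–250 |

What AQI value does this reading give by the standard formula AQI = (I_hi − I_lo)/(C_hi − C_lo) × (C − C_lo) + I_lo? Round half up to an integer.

112

CO: 20.5 lies in 18.9–25.8, so I_lo=101, I_hi=150, C_lo=18.9, C_hi=25.8.
(150−101)/(25.8−18.9) × (20.5−18.9) + 101 = 49/6.9 × 1.6 + 101 ≈ 112.36 → 112.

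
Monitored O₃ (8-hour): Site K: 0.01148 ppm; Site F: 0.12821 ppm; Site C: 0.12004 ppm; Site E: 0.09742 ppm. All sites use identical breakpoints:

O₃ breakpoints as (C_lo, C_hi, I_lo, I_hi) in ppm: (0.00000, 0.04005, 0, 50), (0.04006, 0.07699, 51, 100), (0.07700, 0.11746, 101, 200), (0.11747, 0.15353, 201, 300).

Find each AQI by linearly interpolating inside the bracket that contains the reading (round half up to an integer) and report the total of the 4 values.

Site K 0.01148: bracket 0.00000–0.04005 → index 0–50; slope 50/0.04005, offset 0.01148.
AQI = 0 + 50/0.04005·0.01148 ≈ 14.33 ⇒ 14.
Site F: 0.12821 lies in 0.11747–0.15353, so I_lo=201, I_hi=300, C_lo=0.11747, C_hi=0.15353.
(300−201)/(0.15353−0.11747) × (0.12821−0.11747) + 201 = 99/0.03606 × 0.01074 + 201 ≈ 230.49 → 230.
Site C: 0.12004 ∈ [0.11747, 0.15353] ↔ index [201, 300].
201 + (0.12004−0.11747)·(300−201)/(0.15353−0.11747) = 201 + 0.00257·99/0.03606 ≈ 208.06, so AQI = 208.
Site E 0.09742: bracket 0.07700–0.11746 → index 101–200; slope 99/0.04046, offset 0.02042.
AQI = 101 + 99/0.04046·0.02042 ≈ 150.96 ⇒ 151.
AQIs: Site K=14, Site F=230, Site C=208, Site E=151. Sum = 14 + 230 + 208 + 151 = 603.

603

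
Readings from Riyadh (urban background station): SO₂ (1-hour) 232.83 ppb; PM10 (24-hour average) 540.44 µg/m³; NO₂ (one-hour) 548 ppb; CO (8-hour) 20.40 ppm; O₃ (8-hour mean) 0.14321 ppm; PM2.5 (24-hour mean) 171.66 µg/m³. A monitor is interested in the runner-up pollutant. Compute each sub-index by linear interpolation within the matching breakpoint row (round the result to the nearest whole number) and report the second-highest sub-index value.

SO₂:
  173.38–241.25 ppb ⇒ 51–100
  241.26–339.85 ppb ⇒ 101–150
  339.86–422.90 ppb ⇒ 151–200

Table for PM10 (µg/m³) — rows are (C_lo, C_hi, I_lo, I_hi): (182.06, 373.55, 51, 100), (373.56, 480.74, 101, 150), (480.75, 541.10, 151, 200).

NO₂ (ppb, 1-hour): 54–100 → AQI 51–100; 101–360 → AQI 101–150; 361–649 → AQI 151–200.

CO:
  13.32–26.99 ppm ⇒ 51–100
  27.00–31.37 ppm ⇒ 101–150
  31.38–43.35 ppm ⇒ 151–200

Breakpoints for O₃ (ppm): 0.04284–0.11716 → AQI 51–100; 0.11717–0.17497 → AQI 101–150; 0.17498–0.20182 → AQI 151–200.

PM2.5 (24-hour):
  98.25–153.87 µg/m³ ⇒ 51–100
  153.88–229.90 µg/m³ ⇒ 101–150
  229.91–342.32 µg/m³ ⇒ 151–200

SO₂: row 173.38–241.25 (AQI 51–100). (100−51)·(232.83−173.38)/(241.25−173.38) + 51 = 49·59.45/67.87 + 51 ≈ 93.92 → 94.
PM10 540.44: bracket 480.75–541.10 → index 151–200; slope 49/60.35, offset 59.69.
AQI = 151 + 49/60.35·59.69 ≈ 199.46 ⇒ 199.
NO₂: 548 ∈ [361, 649] ↔ index [151, 200].
151 + (548−361)·(200−151)/(649−361) = 151 + 187·49/288 ≈ 182.82, so AQI = 183.
CO 20.40: bracket 13.32–26.99 → index 51–100; slope 49/13.67, offset 7.08.
AQI = 51 + 49/13.67·7.08 ≈ 76.38 ⇒ 76.
O₃: 0.14321 ∈ [0.11717, 0.17497] ↔ index [101, 150].
101 + (0.14321−0.11717)·(150−101)/(0.17497−0.11717) = 101 + 0.02604·49/0.05780 ≈ 123.08, so AQI = 123.
PM2.5 171.66: bracket 153.88–229.90 → index 101–150; slope 49/76.02, offset 17.78.
AQI = 101 + 49/76.02·17.78 ≈ 112.46 ⇒ 112.
Sub-indices: SO₂→94, PM10→199, NO₂→183, CO→76, O₃→123, PM2.5→112. Ranked high→low: 199, 183, 123, 112, 94, 76. Second-highest sub-index = 183.

183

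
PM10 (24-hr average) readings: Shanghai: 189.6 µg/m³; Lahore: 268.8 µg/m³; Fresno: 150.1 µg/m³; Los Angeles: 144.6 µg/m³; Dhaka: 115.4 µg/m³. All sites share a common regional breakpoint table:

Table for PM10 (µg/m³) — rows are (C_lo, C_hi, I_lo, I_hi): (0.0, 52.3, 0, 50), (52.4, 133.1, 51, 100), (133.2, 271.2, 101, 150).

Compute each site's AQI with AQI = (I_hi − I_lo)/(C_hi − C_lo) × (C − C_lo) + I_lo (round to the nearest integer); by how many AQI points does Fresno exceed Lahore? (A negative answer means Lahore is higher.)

Shanghai: 189.6 ∈ [133.2, 271.2] ↔ index [101, 150].
101 + (189.6−133.2)·(150−101)/(271.2−133.2) = 101 + 56.4·49/138.0 ≈ 121.03, so AQI = 121.
Lahore: row 133.2–271.2 (AQI 101–150). (150−101)·(268.8−133.2)/(271.2−133.2) + 101 = 49·135.6/138.0 + 101 ≈ 149.15 → 149.
Fresno 150.1: bracket 133.2–271.2 → index 101–150; slope 49/138.0, offset 16.9.
AQI = 101 + 49/138.0·16.9 ≈ 107.00 ⇒ 107.
Los Angeles: 144.6 ∈ [133.2, 271.2] ↔ index [101, 150].
101 + (144.6−133.2)·(150−101)/(271.2−133.2) = 101 + 11.4·49/138.0 ≈ 105.05, so AQI = 105.
Dhaka: 115.4 ∈ [52.4, 133.1] ↔ index [51, 100].
51 + (115.4−52.4)·(100−51)/(133.1−52.4) = 51 + 63.0·49/80.7 ≈ 89.25, so AQI = 89.
AQIs: Shanghai=121, Lahore=149, Fresno=107, Los Angeles=105, Dhaka=89. Fresno (107) − Lahore (149) = -42.

-42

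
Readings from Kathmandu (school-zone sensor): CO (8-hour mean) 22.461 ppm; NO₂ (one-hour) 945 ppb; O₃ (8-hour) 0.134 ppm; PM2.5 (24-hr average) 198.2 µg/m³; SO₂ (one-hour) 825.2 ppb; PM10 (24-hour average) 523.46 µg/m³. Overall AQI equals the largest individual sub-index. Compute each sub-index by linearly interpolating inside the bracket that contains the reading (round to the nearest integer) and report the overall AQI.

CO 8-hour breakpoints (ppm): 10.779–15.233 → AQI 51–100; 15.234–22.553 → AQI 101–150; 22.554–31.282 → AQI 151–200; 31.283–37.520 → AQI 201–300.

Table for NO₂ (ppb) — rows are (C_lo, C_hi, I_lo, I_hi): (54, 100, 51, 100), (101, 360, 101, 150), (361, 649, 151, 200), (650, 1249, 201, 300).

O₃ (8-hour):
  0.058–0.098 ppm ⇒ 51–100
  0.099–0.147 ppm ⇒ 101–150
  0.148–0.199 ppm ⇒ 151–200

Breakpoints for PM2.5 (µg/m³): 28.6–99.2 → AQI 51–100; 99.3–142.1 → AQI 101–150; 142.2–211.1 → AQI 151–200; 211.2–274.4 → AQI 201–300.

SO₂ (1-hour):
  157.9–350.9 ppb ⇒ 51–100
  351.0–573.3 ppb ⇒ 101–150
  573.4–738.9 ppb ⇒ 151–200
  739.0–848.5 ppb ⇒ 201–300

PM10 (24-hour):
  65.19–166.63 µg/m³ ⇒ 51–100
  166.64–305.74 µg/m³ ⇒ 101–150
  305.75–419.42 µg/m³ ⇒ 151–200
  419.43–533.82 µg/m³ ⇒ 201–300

CO: 22.461 lies in 15.234–22.553, so I_lo=101, I_hi=150, C_lo=15.234, C_hi=22.553.
(150−101)/(22.553−15.234) × (22.461−15.234) + 101 = 49/7.319 × 7.227 + 101 ≈ 149.38 → 149.
NO₂: 945 ∈ [650, 1249] ↔ index [201, 300].
201 + (945−650)·(300−201)/(1249−650) = 201 + 295·99/599 ≈ 249.76, so AQI = 250.
O₃: row 0.099–0.147 (AQI 101–150). (150−101)·(0.134−0.099)/(0.147−0.099) + 101 = 49·0.035/0.048 + 101 ≈ 136.73 → 137.
PM2.5: 198.2 lies in 142.2–211.1, so I_lo=151, I_hi=200, C_lo=142.2, C_hi=211.1.
(200−151)/(211.1−142.2) × (198.2−142.2) + 151 = 49/68.9 × 56.0 + 151 ≈ 190.83 → 191.
SO₂: 825.2 lies in 739.0–848.5, so I_lo=201, I_hi=300, C_lo=739.0, C_hi=848.5.
(300−201)/(848.5−739.0) × (825.2−739.0) + 201 = 99/109.5 × 86.2 + 201 ≈ 278.93 → 279.
PM10: 523.46 ∈ [419.43, 533.82] ↔ index [201, 300].
201 + (523.46−419.43)·(300−201)/(533.82−419.43) = 201 + 104.03·99/114.39 ≈ 291.03, so AQI = 291.
Sub-indices: CO→149, NO₂→250, O₃→137, PM2.5→191, SO₂→279, PM10→291. Overall AQI = max = 291; dominant pollutant is PM10.

291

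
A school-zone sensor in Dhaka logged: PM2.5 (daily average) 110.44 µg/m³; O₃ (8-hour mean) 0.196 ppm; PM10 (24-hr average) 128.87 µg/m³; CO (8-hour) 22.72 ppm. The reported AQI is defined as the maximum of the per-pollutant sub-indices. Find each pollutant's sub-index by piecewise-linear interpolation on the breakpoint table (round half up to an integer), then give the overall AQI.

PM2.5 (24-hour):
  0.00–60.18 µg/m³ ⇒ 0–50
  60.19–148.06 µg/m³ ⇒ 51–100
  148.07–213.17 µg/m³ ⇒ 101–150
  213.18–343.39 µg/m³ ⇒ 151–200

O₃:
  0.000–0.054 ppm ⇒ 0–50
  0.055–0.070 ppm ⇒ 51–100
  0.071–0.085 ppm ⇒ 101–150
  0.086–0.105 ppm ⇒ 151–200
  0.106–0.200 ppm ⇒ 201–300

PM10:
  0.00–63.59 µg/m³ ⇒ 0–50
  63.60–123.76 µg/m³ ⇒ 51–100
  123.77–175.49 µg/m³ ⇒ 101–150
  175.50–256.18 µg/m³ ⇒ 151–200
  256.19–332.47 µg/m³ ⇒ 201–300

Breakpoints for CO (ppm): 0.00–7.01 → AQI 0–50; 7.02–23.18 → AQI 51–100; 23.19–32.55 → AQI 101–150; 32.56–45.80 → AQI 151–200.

296

PM2.5: 110.44 lies in 60.19–148.06, so I_lo=51, I_hi=100, C_lo=60.19, C_hi=148.06.
(100−51)/(148.06−60.19) × (110.44−60.19) + 51 = 49/87.87 × 50.25 + 51 ≈ 79.02 → 79.
O₃: row 0.106–0.200 (AQI 201–300). (300−201)·(0.196−0.106)/(0.200−0.106) + 201 = 99·0.090/0.094 + 201 ≈ 295.79 → 296.
PM10: 128.87 ∈ [123.77, 175.49] ↔ index [101, 150].
101 + (128.87−123.77)·(150−101)/(175.49−123.77) = 101 + 5.10·49/51.72 ≈ 105.83, so AQI = 106.
CO: 22.72 ∈ [7.02, 23.18] ↔ index [51, 100].
51 + (22.72−7.02)·(100−51)/(23.18−7.02) = 51 + 15.70·49/16.16 ≈ 98.61, so AQI = 99.
Sub-indices: PM2.5→79, O₃→296, PM10→106, CO→99. Overall AQI = max = 296; dominant pollutant is O₃.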